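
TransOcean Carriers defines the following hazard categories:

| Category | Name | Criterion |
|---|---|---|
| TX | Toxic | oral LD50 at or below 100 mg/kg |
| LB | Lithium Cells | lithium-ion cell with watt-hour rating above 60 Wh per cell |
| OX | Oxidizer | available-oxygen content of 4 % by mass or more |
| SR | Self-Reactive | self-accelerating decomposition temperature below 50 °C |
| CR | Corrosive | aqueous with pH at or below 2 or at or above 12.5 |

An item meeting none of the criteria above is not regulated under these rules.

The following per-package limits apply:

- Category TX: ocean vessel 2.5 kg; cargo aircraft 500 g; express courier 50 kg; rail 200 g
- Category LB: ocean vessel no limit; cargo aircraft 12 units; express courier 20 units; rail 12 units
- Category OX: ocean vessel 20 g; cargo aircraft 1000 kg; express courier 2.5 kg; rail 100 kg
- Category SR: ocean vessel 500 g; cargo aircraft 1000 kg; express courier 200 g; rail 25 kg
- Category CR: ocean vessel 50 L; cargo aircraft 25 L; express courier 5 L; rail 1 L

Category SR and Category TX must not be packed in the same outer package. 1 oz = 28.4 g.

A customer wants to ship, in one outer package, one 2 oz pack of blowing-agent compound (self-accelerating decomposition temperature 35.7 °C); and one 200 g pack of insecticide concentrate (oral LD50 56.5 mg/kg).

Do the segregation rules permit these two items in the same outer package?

Self-accelerating decomposition temperature 35.7 °C meets the Category SR criterion (Self-Reactive), so the blowing-agent compound is Category SR.
With oral LD50 56.5 mg/kg (≤ 100 mg/kg), the insecticide concentrate falls in Category TX.
Category SR and Category TX may not share an outer package.

No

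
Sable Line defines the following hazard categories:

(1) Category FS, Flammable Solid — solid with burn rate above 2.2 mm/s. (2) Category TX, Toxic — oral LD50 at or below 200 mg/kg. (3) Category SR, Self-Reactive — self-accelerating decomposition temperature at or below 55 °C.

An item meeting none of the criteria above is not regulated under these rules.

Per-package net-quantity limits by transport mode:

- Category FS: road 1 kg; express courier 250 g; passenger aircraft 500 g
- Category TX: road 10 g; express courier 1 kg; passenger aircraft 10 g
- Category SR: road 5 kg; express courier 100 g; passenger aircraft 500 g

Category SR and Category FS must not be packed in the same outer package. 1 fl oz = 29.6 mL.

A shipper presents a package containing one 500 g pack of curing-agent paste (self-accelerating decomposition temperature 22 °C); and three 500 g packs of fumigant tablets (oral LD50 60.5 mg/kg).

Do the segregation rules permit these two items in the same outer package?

The curing-agent paste has self-accelerating decomposition temperature 22 °C, which is ≤ 55 °C, so it is Category SR (Self-Reactive).
With oral LD50 60.5 mg/kg (≤ 200 mg/kg), the fumigant tablets fall in Category TX.
No segregation rule bars Category SR with Category TX.

Yes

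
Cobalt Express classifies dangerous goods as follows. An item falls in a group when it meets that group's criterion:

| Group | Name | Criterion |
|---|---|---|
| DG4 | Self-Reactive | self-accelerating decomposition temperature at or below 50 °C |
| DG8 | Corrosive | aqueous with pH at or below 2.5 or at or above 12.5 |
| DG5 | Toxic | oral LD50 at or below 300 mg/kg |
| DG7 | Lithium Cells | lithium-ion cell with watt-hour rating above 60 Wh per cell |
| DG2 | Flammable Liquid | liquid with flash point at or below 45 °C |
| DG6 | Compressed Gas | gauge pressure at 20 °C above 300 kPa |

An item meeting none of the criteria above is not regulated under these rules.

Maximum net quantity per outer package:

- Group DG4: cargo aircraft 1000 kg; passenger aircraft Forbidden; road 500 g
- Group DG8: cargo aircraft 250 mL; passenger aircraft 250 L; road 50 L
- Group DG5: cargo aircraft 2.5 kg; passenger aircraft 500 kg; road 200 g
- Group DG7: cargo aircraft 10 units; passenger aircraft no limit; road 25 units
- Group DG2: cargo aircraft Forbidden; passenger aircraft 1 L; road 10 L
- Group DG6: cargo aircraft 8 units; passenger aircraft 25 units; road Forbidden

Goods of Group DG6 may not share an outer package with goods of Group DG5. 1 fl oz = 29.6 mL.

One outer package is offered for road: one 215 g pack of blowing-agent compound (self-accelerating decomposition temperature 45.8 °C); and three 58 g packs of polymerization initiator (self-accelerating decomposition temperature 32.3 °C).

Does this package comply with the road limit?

The blowing-agent compound has self-accelerating decomposition temperature 45.8 °C, which is ≤ 50 °C, so it is Group DG4 (Self-Reactive).
With self-accelerating decomposition temperature 32.3 °C (≤ 50 °C), the polymerization initiator falls in Group DG4.
Total Group DG4: 215 g + (three 58 g packs = 174 g) = 389 g.
389 g is within the road limit of 500 g for Group DG4.

Yes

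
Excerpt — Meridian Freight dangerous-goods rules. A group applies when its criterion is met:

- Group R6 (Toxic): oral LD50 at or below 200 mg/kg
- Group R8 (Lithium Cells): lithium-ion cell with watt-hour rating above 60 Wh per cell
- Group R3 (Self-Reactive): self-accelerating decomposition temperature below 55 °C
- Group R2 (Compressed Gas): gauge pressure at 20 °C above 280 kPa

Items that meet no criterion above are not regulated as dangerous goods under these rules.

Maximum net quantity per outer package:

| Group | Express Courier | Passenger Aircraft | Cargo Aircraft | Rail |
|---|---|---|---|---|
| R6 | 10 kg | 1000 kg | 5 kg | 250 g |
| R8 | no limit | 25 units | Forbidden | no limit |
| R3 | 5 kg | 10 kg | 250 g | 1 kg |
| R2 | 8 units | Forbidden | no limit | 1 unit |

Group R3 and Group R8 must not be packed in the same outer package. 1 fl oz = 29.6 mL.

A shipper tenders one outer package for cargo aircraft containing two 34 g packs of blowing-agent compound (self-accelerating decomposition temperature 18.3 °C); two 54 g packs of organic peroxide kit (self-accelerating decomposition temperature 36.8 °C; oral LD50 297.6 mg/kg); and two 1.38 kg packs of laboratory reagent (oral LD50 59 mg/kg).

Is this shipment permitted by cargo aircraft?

Yes

The blowing-agent compound has self-accelerating decomposition temperature 18.3 °C, which is < 55 °C, so it is Group R3 (Self-Reactive).
Self-accelerating decomposition temperature 36.8 °C meets the Group R3 criterion (Self-Reactive), so the organic peroxide kit is Group R3.
The laboratory reagent has oral LD50 59 mg/kg, which is ≤ 200 mg/kg, so it is Group R6 (Toxic).
Total Group R3: (two 34 g packs = 68 g) + (two 54 g packs = 108 g) = 176 g.
That is within the Group R3 cargo aircraft limit of 250 g.
Group R6 quantity: two 1.38 kg packs = 2.76 kg.
2.76 kg is within the cargo aircraft limit of 5 kg for Group R6.
The segregation rule (Group R3 with Group R8) does not apply to Group R3 with Group R6.
Every hazard group is within its cargo aircraft limit and no segregation rule is violated.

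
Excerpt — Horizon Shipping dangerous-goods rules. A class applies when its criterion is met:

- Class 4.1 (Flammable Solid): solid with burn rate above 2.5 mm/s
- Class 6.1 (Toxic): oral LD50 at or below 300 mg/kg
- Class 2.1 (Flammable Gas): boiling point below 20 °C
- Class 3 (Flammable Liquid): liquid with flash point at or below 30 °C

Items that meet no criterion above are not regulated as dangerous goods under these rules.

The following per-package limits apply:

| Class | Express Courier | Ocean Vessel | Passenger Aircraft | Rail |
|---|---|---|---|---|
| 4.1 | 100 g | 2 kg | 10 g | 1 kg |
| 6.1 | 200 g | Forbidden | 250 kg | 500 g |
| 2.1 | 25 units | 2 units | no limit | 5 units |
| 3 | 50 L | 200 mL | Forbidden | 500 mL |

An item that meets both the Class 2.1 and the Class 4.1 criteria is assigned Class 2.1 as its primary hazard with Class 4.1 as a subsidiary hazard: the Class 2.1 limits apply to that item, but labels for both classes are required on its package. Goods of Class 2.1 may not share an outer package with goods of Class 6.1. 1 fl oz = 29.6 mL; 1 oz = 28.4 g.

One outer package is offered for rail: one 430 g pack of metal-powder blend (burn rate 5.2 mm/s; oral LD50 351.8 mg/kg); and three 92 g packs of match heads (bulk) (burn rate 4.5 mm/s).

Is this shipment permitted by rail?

The metal-powder blend has burn rate 5.2 mm/s, which is > 2.5 mm/s, so it is Class 4.1 (Flammable Solid).
The match heads (bulk) have burn rate 4.5 mm/s, which is > 2.5 mm/s, so they are Class 4.1 (Flammable Solid).
Class 4.1 net quantity: 430 g + (three 92 g packs = 276 g) = 706 g.
706 g is within the rail limit of 1 kg for Class 4.1.

Yes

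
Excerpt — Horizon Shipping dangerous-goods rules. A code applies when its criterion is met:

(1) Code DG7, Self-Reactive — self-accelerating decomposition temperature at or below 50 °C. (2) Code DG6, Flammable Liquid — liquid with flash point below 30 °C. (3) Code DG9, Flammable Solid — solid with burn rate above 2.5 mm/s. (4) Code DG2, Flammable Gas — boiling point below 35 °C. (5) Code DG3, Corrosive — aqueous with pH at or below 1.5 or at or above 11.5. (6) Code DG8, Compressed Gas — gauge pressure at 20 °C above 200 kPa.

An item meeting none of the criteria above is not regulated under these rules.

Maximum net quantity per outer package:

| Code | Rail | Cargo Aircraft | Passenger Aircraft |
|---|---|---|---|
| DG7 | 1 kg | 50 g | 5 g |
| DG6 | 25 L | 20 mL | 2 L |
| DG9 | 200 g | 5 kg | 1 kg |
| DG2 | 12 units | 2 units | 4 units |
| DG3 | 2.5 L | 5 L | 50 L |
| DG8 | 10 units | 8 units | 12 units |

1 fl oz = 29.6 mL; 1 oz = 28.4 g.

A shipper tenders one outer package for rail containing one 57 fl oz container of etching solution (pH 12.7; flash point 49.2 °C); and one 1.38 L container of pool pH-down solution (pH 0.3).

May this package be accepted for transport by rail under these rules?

No

The etching solution has pH 12.7, which is ≥ 11.5, so it is Code DG3 (Corrosive).
With pH 0.3 (≤ 1.5), the pool pH-down solution falls in Code DG3.
Code DG3 net quantity: (one 57 fl oz container = 1687.2 mL) + 1.38 L = 3067.2 mL.
3067.2 mL > 2.5 L (rail limit, Code DG3) — over the limit.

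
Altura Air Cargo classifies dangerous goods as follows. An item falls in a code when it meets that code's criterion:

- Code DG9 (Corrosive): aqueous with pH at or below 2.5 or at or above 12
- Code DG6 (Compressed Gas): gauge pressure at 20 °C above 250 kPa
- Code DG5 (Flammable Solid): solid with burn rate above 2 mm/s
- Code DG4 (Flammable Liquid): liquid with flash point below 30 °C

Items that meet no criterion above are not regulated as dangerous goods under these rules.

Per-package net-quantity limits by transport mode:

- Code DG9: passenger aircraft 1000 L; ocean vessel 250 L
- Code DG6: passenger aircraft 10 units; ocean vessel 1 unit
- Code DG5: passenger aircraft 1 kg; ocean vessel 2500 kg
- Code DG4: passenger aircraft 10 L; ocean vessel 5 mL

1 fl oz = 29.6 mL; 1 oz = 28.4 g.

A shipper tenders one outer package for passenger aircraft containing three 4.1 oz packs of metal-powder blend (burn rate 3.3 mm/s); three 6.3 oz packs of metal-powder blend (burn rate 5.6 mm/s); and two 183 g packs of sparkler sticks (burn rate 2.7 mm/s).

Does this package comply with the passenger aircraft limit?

No

The metal-powder blend has burn rate 3.3 mm/s, which is > 2 mm/s, so it is Code DG5 (Flammable Solid).
The metal-powder blend has burn rate 5.6 mm/s, which is > 2 mm/s, so it is Code DG5 (Flammable Solid).
Sparkler sticks: burn rate 2.7 mm/s > 2 mm/s → Code DG5 (Flammable Solid).
Code DG5 net quantity: (three 4.1 oz packs = 349.32 g) + (three 6.3 oz packs = 536.76 g) + (two 183 g packs = 366 g) = 1252.08 g.
That exceeds the Code DG5 passenger aircraft limit of 1 kg.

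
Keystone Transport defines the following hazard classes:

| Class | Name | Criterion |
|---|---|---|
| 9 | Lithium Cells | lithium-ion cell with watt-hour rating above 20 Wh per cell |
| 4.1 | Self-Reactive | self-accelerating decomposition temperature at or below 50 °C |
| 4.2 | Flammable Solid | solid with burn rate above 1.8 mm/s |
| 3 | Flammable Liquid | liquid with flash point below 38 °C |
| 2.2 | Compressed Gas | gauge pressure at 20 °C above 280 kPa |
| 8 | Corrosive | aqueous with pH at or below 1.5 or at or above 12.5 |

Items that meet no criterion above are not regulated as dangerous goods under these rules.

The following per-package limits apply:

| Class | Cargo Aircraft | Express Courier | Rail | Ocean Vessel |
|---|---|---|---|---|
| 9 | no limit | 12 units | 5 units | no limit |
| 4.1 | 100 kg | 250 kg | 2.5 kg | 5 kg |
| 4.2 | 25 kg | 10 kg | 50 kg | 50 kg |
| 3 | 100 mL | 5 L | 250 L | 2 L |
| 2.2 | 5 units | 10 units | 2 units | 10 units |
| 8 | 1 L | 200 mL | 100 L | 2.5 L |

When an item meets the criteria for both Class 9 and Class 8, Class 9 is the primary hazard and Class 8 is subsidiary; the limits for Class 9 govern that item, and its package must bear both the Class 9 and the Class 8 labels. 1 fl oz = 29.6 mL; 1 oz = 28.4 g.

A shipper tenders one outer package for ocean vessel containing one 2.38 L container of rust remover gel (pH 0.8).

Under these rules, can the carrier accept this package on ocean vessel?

Yes

Rust remover gel: pH 0.8 ≤ 1.5 → Class 8 (Corrosive).
Class 8 quantity: 2.38 L.
2.38 L ≤ 2.5 L (ocean vessel limit, Class 8) — within limit.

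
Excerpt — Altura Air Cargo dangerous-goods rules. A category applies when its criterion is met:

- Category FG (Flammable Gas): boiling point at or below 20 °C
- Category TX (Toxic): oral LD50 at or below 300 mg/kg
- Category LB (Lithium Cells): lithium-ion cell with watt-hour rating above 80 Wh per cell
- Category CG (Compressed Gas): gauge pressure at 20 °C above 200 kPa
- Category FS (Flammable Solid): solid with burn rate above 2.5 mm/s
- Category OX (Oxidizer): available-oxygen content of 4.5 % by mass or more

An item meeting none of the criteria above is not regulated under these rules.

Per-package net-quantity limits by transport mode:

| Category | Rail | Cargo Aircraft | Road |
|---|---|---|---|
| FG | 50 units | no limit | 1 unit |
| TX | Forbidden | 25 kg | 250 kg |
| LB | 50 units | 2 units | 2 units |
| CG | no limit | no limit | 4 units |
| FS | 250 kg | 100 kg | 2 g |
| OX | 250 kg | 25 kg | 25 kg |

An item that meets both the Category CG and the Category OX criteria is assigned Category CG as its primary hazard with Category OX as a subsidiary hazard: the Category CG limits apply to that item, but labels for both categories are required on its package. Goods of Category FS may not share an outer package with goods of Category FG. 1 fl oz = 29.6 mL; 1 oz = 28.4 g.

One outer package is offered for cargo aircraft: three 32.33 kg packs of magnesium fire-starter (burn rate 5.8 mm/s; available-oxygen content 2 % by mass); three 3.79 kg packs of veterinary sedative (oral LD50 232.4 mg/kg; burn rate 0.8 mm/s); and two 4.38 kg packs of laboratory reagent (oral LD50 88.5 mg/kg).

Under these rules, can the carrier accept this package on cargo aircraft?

Yes

Burn rate 5.8 mm/s meets the Category FS criterion (Flammable Solid), so the magnesium fire-starter is Category FS.
The veterinary sedative has oral LD50 232.4 mg/kg, which is ≤ 300 mg/kg, so it is Category TX (Toxic).
Laboratory reagent: oral LD50 88.5 mg/kg ≤ 300 mg/kg → Category TX (Toxic).
Category FS quantity: three 32.33 kg packs = 96.99 kg.
96.99 kg ≤ 100 kg (cargo aircraft limit, Category FS) — within limit.
Category TX net quantity: (three 3.79 kg packs = 11.37 kg) + (two 4.38 kg packs = 8.76 kg) = 20.13 kg.
That is within the Category TX cargo aircraft limit of 25 kg.
The segregation rule (Category FS with Category FG) does not apply to Category FS with Category TX.
Every hazard category is within its cargo aircraft limit and no segregation rule is violated.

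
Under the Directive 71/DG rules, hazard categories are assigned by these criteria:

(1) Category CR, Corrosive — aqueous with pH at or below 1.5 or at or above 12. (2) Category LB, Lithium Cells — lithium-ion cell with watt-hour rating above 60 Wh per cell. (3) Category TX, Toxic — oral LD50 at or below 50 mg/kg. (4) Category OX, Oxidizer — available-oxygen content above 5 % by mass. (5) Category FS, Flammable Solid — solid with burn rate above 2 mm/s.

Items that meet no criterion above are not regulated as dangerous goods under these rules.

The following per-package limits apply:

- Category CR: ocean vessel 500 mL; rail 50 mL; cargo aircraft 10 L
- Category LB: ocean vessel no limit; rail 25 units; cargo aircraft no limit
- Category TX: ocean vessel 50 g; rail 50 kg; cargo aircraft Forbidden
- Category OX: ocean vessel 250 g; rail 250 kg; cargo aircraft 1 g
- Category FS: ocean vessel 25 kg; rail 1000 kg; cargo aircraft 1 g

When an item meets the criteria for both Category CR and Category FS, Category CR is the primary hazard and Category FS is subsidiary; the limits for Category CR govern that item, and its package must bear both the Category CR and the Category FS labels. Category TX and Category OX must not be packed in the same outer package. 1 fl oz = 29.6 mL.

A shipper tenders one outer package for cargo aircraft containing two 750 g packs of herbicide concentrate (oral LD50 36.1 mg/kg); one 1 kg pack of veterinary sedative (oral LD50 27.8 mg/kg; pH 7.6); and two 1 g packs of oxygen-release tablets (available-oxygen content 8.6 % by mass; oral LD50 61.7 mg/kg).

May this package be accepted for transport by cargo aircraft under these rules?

No

With oral LD50 36.1 mg/kg (≤ 50 mg/kg), the herbicide concentrate falls in Category TX.
Veterinary sedative: oral LD50 27.8 mg/kg ≤ 50 mg/kg → Category TX (Toxic).
With available-oxygen content 8.6 % by mass (> 5 % by mass), the oxygen-release tablets fall in Category OX.
Total Category TX: (two 750 g packs = 1.5 kg) + 1 kg = 2.5 kg.
Category TX is Forbidden by cargo aircraft.
Category OX quantity: two 1 g packs = 2 g.
2 g exceeds the cargo aircraft limit of 1 g for Category OX.
Category TX and Category OX may not share an outer package.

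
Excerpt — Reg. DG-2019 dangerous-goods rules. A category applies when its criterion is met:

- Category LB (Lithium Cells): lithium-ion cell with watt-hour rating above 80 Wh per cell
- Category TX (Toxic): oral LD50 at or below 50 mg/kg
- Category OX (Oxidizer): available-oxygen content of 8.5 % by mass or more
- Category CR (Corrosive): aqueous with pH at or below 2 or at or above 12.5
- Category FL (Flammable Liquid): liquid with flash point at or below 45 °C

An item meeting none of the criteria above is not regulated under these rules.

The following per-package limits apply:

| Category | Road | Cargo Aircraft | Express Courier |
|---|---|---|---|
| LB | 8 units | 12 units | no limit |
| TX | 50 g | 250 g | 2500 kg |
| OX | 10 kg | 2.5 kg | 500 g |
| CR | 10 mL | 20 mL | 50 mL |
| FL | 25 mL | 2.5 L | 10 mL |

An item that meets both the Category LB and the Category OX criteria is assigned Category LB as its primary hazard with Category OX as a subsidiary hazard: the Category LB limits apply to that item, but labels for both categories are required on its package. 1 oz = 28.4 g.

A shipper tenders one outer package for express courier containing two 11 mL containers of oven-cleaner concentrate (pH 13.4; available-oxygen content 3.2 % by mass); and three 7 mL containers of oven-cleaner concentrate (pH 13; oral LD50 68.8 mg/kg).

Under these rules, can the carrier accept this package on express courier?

Yes

The oven-cleaner concentrate has pH 13.4, which is ≥ 12.5, so it is Category CR (Corrosive).
The oven-cleaner concentrate has pH 13, which is ≥ 12.5, so it is Category CR (Corrosive).
Category CR net quantity: (two 11 mL containers = 22 mL) + (three 7 mL containers = 21 mL) = 43 mL.
That is within the Category CR express courier limit of 50 mL.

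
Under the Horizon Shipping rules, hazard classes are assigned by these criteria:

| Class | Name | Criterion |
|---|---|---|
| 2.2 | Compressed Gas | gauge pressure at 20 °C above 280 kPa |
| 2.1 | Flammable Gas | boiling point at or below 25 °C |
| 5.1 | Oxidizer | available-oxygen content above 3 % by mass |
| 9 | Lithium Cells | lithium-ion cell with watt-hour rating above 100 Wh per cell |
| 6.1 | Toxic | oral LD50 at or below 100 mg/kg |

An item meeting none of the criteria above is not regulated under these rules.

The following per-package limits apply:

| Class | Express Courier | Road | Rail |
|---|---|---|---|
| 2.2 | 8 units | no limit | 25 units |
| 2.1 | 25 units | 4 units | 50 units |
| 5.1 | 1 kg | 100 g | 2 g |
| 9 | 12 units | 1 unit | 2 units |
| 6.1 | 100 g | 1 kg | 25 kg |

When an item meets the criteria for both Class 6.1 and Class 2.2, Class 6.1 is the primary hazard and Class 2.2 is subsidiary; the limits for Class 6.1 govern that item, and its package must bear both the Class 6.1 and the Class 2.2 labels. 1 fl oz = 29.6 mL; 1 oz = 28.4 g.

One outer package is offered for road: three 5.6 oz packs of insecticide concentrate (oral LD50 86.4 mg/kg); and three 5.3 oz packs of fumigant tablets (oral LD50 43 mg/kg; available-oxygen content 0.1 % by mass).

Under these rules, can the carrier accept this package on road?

Insecticide concentrate: oral LD50 86.4 mg/kg ≤ 100 mg/kg → Class 6.1 (Toxic).
The fumigant tablets have oral LD50 43 mg/kg, which is ≤ 100 mg/kg, so they are Class 6.1 (Toxic).
Class 6.1 net quantity: (three 5.6 oz packs = 477.12 g) + (three 5.3 oz packs = 451.56 g) = 928.68 g.
928.68 g is within the road limit of 1 kg for Class 6.1.

Yes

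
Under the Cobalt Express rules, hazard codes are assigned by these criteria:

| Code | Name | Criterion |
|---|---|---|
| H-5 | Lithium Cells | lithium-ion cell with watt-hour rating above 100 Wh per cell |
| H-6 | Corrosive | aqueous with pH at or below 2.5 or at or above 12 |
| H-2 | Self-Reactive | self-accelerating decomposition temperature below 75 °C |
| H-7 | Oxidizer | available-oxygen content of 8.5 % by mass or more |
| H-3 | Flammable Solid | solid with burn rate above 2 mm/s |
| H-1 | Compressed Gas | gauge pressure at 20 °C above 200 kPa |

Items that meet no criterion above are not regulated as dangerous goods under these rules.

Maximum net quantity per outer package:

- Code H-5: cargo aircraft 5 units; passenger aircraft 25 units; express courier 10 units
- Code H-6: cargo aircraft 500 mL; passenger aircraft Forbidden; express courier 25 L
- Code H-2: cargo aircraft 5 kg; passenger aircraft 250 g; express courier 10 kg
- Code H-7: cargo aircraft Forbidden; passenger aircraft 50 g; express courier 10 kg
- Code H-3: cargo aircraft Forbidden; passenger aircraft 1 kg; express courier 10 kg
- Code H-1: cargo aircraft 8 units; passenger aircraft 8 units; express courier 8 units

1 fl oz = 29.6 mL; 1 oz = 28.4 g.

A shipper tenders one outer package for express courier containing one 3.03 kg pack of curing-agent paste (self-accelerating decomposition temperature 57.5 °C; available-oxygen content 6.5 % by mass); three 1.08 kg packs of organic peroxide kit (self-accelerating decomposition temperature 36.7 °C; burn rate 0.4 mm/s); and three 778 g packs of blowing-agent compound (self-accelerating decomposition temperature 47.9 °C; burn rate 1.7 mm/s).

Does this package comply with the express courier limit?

Yes

The curing-agent paste has self-accelerating decomposition temperature 57.5 °C, which is < 75 °C, so it is Code H-2 (Self-Reactive).
Organic peroxide kit: self-accelerating decomposition temperature 36.7 °C < 75 °C → Code H-2 (Self-Reactive).
Self-accelerating decomposition temperature 47.9 °C meets the Code H-2 criterion (Self-Reactive), so the blowing-agent compound is Code H-2.
Total Code H-2: 3.03 kg + (three 1.08 kg packs = 3.24 kg) + (three 778 g packs = 2.334 kg) = 8.604 kg.
8.604 kg ≤ 10 kg (express courier limit, Code H-2) — within limit.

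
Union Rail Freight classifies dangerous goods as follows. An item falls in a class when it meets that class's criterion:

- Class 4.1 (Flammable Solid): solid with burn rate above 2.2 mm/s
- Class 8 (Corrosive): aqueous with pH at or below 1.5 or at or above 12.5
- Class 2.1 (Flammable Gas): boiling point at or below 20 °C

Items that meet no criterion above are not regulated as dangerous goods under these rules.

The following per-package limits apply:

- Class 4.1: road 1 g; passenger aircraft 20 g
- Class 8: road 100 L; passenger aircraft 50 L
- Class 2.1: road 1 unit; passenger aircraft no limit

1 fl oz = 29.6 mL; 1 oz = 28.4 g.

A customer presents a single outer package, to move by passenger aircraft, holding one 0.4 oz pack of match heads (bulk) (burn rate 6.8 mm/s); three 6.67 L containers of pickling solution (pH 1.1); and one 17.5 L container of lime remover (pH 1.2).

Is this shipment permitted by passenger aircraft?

Yes

Match heads (bulk): burn rate 6.8 mm/s > 2.2 mm/s → Class 4.1 (Flammable Solid).
With pH 1.1 (≤ 1.5), the pickling solution falls in Class 8.
The lime remover has pH 1.2, which is ≤ 1.5, so it is Class 8 (Corrosive).
Class 4.1 quantity: one 0.4 oz pack = 11.36 g.
That is within the Class 4.1 passenger aircraft limit of 20 g.
Class 8 net quantity: (three 6.67 L containers = 20.01 L) + 17.5 L = 37.51 L.
37.51 L ≤ 50 L (passenger aircraft limit, Class 8) — within limit.
Every hazard class is within its passenger aircraft limit and no segregation rule is violated.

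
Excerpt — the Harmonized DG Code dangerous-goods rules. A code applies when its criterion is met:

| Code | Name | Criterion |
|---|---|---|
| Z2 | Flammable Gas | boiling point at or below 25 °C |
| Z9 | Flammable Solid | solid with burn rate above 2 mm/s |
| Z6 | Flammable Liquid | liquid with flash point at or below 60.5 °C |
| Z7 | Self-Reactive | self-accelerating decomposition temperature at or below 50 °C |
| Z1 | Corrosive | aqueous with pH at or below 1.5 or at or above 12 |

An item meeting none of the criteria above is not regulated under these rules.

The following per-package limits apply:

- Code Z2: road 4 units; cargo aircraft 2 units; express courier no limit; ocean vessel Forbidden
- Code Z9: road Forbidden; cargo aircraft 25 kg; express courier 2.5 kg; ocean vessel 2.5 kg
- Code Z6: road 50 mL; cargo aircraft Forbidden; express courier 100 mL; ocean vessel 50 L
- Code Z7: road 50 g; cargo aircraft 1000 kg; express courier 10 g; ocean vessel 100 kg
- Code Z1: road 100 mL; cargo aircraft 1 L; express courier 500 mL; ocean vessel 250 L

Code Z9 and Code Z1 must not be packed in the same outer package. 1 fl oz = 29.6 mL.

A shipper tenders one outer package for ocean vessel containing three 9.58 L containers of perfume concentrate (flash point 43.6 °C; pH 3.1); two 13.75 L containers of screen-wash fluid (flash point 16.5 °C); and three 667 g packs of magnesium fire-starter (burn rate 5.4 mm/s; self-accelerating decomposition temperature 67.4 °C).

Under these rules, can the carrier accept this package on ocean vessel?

Perfume concentrate: flash point 43.6 °C ≤ 60.5 °C → Code Z6 (Flammable Liquid).
Screen-wash fluid: flash point 16.5 °C ≤ 60.5 °C → Code Z6 (Flammable Liquid).
Magnesium fire-starter: burn rate 5.4 mm/s > 2 mm/s → Code Z9 (Flammable Solid).
Code Z6 net quantity: (three 9.58 L containers = 28.74 L) + (two 13.75 L containers = 27.5 L) = 56.24 L.
56.24 L exceeds the ocean vessel limit of 50 L for Code Z6.
Code Z9 quantity: three 667 g packs = 2.001 kg.
That is within the Code Z9 ocean vessel limit of 2.5 kg.
The segregation rule (Code Z9 with Code Z1) does not apply to Code Z6 with Code Z9.

No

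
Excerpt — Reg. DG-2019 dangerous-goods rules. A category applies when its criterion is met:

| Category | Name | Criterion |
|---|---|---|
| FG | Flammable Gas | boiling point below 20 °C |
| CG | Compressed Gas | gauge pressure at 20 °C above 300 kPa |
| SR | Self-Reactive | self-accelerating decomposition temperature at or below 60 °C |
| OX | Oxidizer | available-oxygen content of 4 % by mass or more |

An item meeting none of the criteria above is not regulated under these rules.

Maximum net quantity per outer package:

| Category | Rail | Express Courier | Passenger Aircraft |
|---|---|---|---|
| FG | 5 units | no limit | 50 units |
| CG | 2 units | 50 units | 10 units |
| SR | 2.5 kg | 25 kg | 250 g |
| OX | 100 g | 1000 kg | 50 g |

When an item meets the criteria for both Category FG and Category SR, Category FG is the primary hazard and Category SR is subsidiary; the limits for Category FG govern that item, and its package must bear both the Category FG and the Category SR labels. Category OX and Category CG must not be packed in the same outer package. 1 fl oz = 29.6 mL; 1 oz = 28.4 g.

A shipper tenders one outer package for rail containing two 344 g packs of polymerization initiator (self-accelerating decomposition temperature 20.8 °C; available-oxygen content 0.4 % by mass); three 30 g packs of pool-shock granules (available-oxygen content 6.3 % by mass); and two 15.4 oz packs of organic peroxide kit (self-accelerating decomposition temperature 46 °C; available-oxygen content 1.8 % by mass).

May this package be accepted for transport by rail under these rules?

Yes

With self-accelerating decomposition temperature 20.8 °C (≤ 60 °C), the polymerization initiator falls in Category SR.
The pool-shock granules have available-oxygen content 6.3 % by mass, which is ≥ 4 % by mass, so they are Category OX (Oxidizer).
With self-accelerating decomposition temperature 46 °C (≤ 60 °C), the organic peroxide kit falls in Category SR.
Total Category SR: (two 344 g packs = 688 g) + (two 15.4 oz packs = 874.72 g) = 1562.72 g.
1562.72 g ≤ 2.5 kg (rail limit, Category SR) — within limit.
Category OX quantity: three 30 g packs = 90 g.
That is within the Category OX rail limit of 100 g.
The segregation rule (Category OX with Category CG) does not apply to Category SR with Category OX.
Every hazard category is within its rail limit and no segregation rule is violated.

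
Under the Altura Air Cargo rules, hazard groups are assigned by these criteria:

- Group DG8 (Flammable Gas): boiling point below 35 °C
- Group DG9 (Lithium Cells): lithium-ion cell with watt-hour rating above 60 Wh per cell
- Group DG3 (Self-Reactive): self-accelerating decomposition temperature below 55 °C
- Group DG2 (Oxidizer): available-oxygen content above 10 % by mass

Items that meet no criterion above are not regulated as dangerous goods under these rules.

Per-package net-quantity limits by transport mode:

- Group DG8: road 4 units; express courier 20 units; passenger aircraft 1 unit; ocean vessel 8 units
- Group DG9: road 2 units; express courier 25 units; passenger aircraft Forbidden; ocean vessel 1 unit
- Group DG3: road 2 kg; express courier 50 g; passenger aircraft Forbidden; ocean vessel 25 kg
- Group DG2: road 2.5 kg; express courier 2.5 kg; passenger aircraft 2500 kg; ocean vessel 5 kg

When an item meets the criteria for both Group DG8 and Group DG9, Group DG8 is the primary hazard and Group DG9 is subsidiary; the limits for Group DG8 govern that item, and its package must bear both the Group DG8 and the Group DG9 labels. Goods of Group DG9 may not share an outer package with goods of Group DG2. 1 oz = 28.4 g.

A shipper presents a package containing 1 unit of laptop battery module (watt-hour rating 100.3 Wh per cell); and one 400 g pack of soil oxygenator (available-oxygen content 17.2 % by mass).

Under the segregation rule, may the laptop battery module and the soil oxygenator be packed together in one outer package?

No

With watt-hour rating 100.3 Wh per cell (> 60 Wh per cell), the laptop battery module falls in Group DG9.
The soil oxygenator has available-oxygen content 17.2 % by mass, which is > 10 % by mass, so it is Group DG2 (Oxidizer).
Group DG9 and Group DG2 may not share an outer package.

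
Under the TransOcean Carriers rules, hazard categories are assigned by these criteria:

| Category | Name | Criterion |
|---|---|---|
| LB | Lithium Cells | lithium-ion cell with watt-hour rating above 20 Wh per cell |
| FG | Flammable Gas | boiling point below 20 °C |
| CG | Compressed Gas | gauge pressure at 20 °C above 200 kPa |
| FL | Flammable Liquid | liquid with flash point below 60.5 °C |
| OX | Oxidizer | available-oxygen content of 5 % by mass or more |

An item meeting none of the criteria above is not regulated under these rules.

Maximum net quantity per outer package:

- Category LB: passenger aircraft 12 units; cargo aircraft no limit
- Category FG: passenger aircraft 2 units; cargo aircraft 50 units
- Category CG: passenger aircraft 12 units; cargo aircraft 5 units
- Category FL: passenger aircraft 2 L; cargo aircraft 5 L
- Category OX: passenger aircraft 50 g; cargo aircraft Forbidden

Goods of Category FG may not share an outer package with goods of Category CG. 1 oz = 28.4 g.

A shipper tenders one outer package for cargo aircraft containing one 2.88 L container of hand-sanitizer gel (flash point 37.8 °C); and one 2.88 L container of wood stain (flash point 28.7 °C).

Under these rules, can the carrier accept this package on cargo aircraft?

No

Hand-sanitizer gel: flash point 37.8 °C < 60.5 °C → Category FL (Flammable Liquid).
With flash point 28.7 °C (< 60.5 °C), the wood stain falls in Category FL.
Category FL net quantity: 2.88 L + 2.88 L = 5.76 L.
5.76 L exceeds the cargo aircraft limit of 5 L for Category FL.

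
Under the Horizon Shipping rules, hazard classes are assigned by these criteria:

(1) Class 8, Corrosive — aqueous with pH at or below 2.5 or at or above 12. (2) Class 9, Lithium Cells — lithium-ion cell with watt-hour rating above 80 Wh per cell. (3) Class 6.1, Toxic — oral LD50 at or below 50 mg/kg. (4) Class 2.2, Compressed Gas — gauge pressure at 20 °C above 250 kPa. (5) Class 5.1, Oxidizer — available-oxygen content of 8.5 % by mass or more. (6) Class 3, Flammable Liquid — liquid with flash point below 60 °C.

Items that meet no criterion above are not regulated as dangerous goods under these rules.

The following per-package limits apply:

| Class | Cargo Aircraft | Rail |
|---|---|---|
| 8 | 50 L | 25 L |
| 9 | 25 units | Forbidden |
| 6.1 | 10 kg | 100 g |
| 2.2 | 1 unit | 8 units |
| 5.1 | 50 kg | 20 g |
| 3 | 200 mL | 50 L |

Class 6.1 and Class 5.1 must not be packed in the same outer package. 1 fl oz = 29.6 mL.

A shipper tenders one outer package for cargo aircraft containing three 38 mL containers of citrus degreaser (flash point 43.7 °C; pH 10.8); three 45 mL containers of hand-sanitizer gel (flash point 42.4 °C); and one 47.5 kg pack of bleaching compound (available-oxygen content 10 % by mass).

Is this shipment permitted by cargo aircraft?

With flash point 43.7 °C (< 60 °C), the citrus degreaser falls in Class 3.
Hand-sanitizer gel: flash point 42.4 °C < 60 °C → Class 3 (Flammable Liquid).
Bleaching compound: available-oxygen content 10 % by mass ≥ 8.5 % by mass → Class 5.1 (Oxidizer).
Total Class 3: (three 38 mL containers = 114 mL) + (three 45 mL containers = 135 mL) = 249 mL.
249 mL > 200 mL (cargo aircraft limit, Class 3) — over the limit.
Class 5.1 quantity: 47.5 kg.
47.5 kg is within the cargo aircraft limit of 50 kg for Class 5.1.
The segregation rule (Class 6.1 with Class 5.1) does not apply to Class 3 with Class 5.1.

No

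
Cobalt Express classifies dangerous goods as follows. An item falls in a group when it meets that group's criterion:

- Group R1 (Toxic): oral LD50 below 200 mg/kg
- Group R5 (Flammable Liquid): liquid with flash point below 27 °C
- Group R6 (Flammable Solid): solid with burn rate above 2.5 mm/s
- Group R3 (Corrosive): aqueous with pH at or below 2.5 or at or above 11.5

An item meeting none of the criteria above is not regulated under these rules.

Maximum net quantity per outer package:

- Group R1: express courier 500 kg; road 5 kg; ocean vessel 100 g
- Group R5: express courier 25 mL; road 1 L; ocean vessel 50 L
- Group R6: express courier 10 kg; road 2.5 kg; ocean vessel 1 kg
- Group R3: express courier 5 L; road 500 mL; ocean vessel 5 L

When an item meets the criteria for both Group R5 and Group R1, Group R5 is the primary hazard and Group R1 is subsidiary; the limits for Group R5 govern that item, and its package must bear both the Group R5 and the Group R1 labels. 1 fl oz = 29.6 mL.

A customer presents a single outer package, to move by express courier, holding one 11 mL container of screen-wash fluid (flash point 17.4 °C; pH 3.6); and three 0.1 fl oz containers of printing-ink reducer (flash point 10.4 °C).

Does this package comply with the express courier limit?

Yes

Flash point 17.4 °C meets the Group R5 criterion (Flammable Liquid), so the screen-wash fluid is Group R5.
With flash point 10.4 °C (< 27 °C), the printing-ink reducer falls in Group R5.
Group R5 net quantity: 11 mL + (three 0.1 fl oz containers = 8.88 mL) = 19.88 mL.
19.88 mL ≤ 25 mL (express courier limit, Group R5) — within limit.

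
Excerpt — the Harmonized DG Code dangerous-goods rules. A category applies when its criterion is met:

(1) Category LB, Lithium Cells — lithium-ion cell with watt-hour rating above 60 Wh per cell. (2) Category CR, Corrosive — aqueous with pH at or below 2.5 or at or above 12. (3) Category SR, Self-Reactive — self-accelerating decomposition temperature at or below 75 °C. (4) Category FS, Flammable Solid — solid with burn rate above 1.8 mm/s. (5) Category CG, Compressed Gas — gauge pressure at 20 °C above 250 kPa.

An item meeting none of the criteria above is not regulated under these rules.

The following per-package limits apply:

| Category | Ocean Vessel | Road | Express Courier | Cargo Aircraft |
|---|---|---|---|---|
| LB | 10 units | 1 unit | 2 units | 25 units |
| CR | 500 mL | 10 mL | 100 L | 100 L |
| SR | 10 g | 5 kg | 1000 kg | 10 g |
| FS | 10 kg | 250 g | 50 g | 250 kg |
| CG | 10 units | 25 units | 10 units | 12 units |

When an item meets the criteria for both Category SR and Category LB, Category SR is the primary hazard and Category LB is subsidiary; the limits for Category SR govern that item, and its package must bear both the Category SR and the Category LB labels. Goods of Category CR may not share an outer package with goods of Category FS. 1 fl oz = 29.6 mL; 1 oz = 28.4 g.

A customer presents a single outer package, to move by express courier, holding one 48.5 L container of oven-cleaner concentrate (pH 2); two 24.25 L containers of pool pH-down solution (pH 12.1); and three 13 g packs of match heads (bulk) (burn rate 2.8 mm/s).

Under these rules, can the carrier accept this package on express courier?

No

The oven-cleaner concentrate has pH 2, which is ≤ 2.5, so it is Category CR (Corrosive).
The pool pH-down solution has pH 12.1, which is ≥ 12, so it is Category CR (Corrosive).
Match heads (bulk): burn rate 2.8 mm/s > 1.8 mm/s → Category FS (Flammable Solid).
Category CR net quantity: 48.5 L + (two 24.25 L containers = 48.5 L) = 97 L.
97 L ≤ 100 L (express courier limit, Category CR) — within limit.
Category FS quantity: three 13 g packs = 39 g.
39 g ≤ 50 g (express courier limit, Category FS) — within limit.
Category CR and Category FS may not share an outer package.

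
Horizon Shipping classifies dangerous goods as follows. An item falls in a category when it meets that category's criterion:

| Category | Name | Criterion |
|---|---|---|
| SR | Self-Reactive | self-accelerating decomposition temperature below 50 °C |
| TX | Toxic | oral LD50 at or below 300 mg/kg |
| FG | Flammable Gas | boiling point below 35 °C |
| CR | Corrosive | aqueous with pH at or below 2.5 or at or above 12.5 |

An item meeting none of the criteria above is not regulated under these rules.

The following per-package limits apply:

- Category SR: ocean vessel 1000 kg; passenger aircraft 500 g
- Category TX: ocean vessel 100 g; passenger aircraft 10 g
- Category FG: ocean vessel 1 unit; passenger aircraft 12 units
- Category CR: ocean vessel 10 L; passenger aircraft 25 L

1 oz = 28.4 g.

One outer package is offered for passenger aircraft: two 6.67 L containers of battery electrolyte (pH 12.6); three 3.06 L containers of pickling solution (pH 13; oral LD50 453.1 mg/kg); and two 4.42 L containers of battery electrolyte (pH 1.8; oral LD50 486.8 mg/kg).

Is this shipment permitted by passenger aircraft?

No

pH 12.6 meets the Category CR criterion (Corrosive), so the battery electrolyte is Category CR.
Pickling solution: pH 13 ≥ 12.5 → Category CR (Corrosive).
pH 1.8 meets the Category CR criterion (Corrosive), so the battery electrolyte is Category CR.
Total Category CR: (two 6.67 L containers = 13.34 L) + (three 3.06 L containers = 9.18 L) + (two 4.42 L containers = 8.84 L) = 31.36 L.
31.36 L exceeds the passenger aircraft limit of 25 L for Category CR.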